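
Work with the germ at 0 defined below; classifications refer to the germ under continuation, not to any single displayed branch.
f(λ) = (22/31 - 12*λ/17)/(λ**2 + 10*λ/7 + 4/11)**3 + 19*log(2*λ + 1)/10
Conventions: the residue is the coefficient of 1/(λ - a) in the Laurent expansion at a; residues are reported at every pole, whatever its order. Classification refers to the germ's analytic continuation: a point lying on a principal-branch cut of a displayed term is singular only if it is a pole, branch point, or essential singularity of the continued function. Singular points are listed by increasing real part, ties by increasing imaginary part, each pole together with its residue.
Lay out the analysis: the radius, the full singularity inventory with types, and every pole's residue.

Radius of convergence at 0: 5/7 - (1/77)*sqrt(869).
At -5/7 - (1/77)*sqrt(869): a pole of order 3; residue -(1951429557/2078652424)*sqrt(869).
At -1/2: a logarithmic branch point.
At -5/7 + (1/77)*sqrt(869): a pole of order 3; residue (1951429557/2078652424)*sqrt(869).

Denominator factor (λ**2 + 10*λ/7 + 4/11)^3: discriminant 316/539, real irrational roots -5/7 + (1/77)*sqrt(869) and -5/7 - (1/77)*sqrt(869); poles of order 3, moduli 5/7 - (1/77)*sqrt(869) and 5/7 + (1/77)*sqrt(869).
Branch term (19/10)*log(1 - λ/(-1/2)): its argument vanishes at λ = -1/2, a logarithmic branch point, modulus 1/2.
The radius of convergence is the smallest modulus among the singular points: 5/7 - (1/77)*sqrt(869).
The branch term is analytic at -5/7 - (1/77)*sqrt(869) and contributes nothing to the residue; only the rational part matters.
The factor λ**2 + 10*λ/7 + 4/11 splits as (λ - a)(λ - a') with a = -5/7 - (1/77)*sqrt(869), a' = -5/7 + (1/77)*sqrt(869). At the order-3 pole a set g(λ) = (λ - a)^3*(rational part) = [22/31 - 12*λ/17] / (λ - a')^3.
Order-3 pole: residue = g''(a)/2; g''(-5/7 - (1/77)*sqrt(869)) = -(1951429557/1039326212)*sqrt(869), so the residue is -(1951429557/2078652424)*sqrt(869).
The branch term is analytic at -5/7 + (1/77)*sqrt(869) and contributes nothing to the residue; only the rational part matters.
The factor λ**2 + 10*λ/7 + 4/11 splits as (λ - a)(λ - a') with a = -5/7 + (1/77)*sqrt(869), a' = -5/7 - (1/77)*sqrt(869). At the order-3 pole a set g(λ) = (λ - a)^3*(rational part) = [22/31 - 12*λ/17] / (λ - a')^3.
Order-3 pole: residue = g''(a)/2; g''(-5/7 + (1/77)*sqrt(869)) = (1951429557/1039326212)*sqrt(869), so the residue is (1951429557/2078652424)*sqrt(869).
List the singular points by increasing real part (a conjugate pair: the negative imaginary part first).


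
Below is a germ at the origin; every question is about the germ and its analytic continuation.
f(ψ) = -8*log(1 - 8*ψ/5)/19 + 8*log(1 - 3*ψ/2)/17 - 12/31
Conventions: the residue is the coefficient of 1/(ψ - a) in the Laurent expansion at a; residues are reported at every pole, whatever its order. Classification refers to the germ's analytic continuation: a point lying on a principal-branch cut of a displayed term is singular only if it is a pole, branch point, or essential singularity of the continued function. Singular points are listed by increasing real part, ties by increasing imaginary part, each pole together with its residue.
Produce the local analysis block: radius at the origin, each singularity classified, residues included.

Branch term (8/17)*log(1 - ψ/(2/3)): its argument vanishes at ψ = 2/3, a logarithmic branch point, modulus 2/3.
Branch term (-8/19)*log(1 - ψ/(5/8)): its argument vanishes at ψ = 5/8, a logarithmic branch point, modulus 5/8.
The radius of convergence is the smallest modulus among the singular points: 5/8.
List the singular points by increasing real part (a conjugate pair: the negative imaginary part first).

Radius of convergence at 0: 5/8.
At 5/8: a logarithmic branch point.
At 2/3: a logarithmic branch point.


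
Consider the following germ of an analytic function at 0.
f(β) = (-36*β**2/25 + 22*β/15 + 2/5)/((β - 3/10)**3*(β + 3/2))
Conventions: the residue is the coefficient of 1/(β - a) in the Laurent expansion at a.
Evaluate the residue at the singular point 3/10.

At the order-3 pole 3/10 set g(β) = (β - (3/10))^3*f(β) = (-36*β**2/25 + 22*β/15 + 2/5)/(β + 3/2).
Order-3 pole: residue = g''(a)/2; g''(3/10) = -140/81, so the residue is -70/81.

The residue is -70/81.


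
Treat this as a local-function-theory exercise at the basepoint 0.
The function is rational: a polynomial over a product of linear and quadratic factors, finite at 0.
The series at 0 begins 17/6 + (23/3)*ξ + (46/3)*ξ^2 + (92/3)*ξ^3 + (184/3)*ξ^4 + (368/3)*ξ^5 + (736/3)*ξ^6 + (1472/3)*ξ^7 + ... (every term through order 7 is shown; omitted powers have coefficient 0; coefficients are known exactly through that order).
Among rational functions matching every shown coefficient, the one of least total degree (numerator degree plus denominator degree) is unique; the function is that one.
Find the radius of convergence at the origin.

No rational of total degree below 2 reproduces all 8 coefficients; solving the [1/1] Pade equations on them gives f(ξ) = (-ξ - 17/12)/(ξ - 1/2), whose expansion matches every shown term.
Denominator factor (ξ - 1/2): pole of order 1 at 1/2, modulus 1/2.
The radius of convergence is the smallest modulus among the singular points: 1/2.

The radius of convergence is 1/2.


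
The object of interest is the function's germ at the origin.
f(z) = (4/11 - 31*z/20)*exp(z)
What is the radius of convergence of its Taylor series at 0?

The radius of convergence is infinite.

The factor exp(z) is entire and contributes no finite singular point.
The polynomial part has no poles.
No finite singular points: the Taylor series at 0 converges everywhere.


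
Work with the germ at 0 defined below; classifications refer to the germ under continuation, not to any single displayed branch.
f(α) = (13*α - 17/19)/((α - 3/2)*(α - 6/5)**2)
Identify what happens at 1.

The point is a regular point.

Denominator factors: α - 3/2 = -1/2 at α = 1; α - 6/5 = -1/5 at α = 1 — none vanishes.
So the germ continues analytically to 1.


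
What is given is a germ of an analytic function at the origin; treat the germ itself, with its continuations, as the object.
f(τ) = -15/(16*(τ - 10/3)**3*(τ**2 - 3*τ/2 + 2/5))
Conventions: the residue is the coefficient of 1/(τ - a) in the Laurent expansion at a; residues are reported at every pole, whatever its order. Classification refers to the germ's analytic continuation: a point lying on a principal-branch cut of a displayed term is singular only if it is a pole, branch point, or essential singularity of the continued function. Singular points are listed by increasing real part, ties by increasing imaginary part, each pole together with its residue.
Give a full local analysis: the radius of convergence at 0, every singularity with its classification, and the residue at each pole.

Radius of convergence at 0: 3/4 - (1/20)*sqrt(65).
At 3/4 - (1/20)*sqrt(65): a pole of order 1; residue 110352375/3219680896 - (404584875/41855851648)*sqrt(65).
At 3/4 + (1/20)*sqrt(65): a pole of order 1; residue 110352375/3219680896 + (404584875/41855851648)*sqrt(65).
At 10/3: a pole of order 3; residue -110352375/1609840448.

Denominator factor (τ**2 - 3*τ/2 + 2/5): discriminant 13/20, real irrational roots 3/4 + (1/20)*sqrt(65) and 3/4 - (1/20)*sqrt(65); poles of order 1, moduli 3/4 + (1/20)*sqrt(65) and 3/4 - (1/20)*sqrt(65).
Denominator factor (τ - 10/3)^3: pole of order 3 at 10/3, modulus 10/3.
The radius of convergence is the smallest modulus among the singular points: 3/4 - (1/20)*sqrt(65).
The factor τ**2 - 3*τ/2 + 2/5 splits as (τ - a)(τ - a') with a = 3/4 - (1/20)*sqrt(65), a' = 3/4 + (1/20)*sqrt(65). At the order-1 pole a set g(τ) = (τ - a)*f(τ) = [-15/(16*(τ - 10/3)**3)] / (τ - a').
Simple pole: residue = g(a) at a = 3/4 - (1/20)*sqrt(65), which is 110352375/3219680896 - (404584875/41855851648)*sqrt(65).
The factor τ**2 - 3*τ/2 + 2/5 splits as (τ - a)(τ - a') with a = 3/4 + (1/20)*sqrt(65), a' = 3/4 - (1/20)*sqrt(65). At the order-1 pole a set g(τ) = (τ - a)*f(τ) = [-15/(16*(τ - 10/3)**3)] / (τ - a').
Simple pole: residue = g(a) at a = 3/4 + (1/20)*sqrt(65), which is 110352375/3219680896 + (404584875/41855851648)*sqrt(65).
At the order-3 pole 10/3 set g(τ) = (τ - (10/3))^3*f(τ) = -15/(16*(τ**2 - 3*τ/2 + 2/5)).
Order-3 pole: residue = g''(a)/2; g''(10/3) = -110352375/804920224, so the residue is -110352375/1609840448.
List the singular points by increasing real part (a conjugate pair: the negative imaginary part first).


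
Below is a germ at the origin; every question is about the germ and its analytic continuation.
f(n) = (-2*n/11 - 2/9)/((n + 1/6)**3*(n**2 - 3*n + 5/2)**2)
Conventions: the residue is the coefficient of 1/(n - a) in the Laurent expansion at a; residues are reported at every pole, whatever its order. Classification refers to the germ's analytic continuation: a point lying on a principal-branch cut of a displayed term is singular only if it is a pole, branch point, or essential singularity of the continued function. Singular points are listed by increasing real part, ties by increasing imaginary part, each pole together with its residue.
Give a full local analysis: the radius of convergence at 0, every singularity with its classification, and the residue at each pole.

Radius of convergence at 0: 1/6.
At -1/6: a pole of order 3; residue -164529792/1552739771.
At (3/2) - (1/2)*i: a pole of order 2; residue (82264896/1552739771) - (400103472/1552739771)*i.
At (3/2) + (1/2)*i: a pole of order 2; residue (82264896/1552739771) + (400103472/1552739771)*i.

Denominator factor (n + 1/6)^3: pole of order 3 at -1/6, modulus 1/6.
Denominator factor (n**2 - 3*n + 5/2)^2: discriminant -1, complex-conjugate roots (3/2) + (1/2)*i and (3/2) - (1/2)*i; poles of order 2, moduli (1/2)*sqrt(10) and (1/2)*sqrt(10).
The radius of convergence is the smallest modulus among the singular points: 1/6.
At the order-3 pole -1/6 set g(n) = (n - (-1/6))^3*f(n) = (-2*n/11 - 2/9)/(n**2 - 3*n + 5/2)**2.
Order-3 pole: residue = g''(a)/2; g''(-1/6) = -329059584/1552739771, so the residue is -164529792/1552739771.
The factor n**2 - 3*n + 5/2 splits as (n - a)(n - a') with a = (3/2) - (1/2)*i, a' = (3/2) + (1/2)*i. At the order-2 pole a set g(n) = (n - a)^2*f(n) = [(-2*n/11 - 2/9)/(n + 1/6)**3] / (n - a')^2.
Order-2 pole: residue = g'(a); g'((3/2) - (1/2)*i) = (82264896/1552739771) - (400103472/1552739771)*i, so the residue is (82264896/1552739771) - (400103472/1552739771)*i.
The factor n**2 - 3*n + 5/2 splits as (n - a)(n - a') with a = (3/2) + (1/2)*i, a' = (3/2) - (1/2)*i. At the order-2 pole a set g(n) = (n - a)^2*f(n) = [(-2*n/11 - 2/9)/(n + 1/6)**3] / (n - a')^2.
Order-2 pole: residue = g'(a); g'((3/2) + (1/2)*i) = (82264896/1552739771) + (400103472/1552739771)*i, so the residue is (82264896/1552739771) + (400103472/1552739771)*i.
List the singular points by increasing real part (a conjugate pair: the negative imaginary part first).


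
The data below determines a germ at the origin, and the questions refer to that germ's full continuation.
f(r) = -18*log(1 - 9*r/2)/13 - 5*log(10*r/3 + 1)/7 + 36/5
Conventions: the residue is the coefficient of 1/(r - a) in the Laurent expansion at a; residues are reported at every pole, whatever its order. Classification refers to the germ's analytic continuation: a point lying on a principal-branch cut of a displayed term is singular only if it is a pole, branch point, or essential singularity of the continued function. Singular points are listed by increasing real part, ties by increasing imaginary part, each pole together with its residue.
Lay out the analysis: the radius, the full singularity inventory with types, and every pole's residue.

Branch term (-5/7)*log(1 - r/(-3/10)): its argument vanishes at r = -3/10, a logarithmic branch point, modulus 3/10.
Branch term (-18/13)*log(1 - r/(2/9)): its argument vanishes at r = 2/9, a logarithmic branch point, modulus 2/9.
The radius of convergence is the smallest modulus among the singular points: 2/9.
List the singular points by increasing real part (a conjugate pair: the negative imaginary part first).

Radius of convergence at 0: 2/9.
At -3/10: a logarithmic branch point.
At 2/9: a logarithmic branch point.


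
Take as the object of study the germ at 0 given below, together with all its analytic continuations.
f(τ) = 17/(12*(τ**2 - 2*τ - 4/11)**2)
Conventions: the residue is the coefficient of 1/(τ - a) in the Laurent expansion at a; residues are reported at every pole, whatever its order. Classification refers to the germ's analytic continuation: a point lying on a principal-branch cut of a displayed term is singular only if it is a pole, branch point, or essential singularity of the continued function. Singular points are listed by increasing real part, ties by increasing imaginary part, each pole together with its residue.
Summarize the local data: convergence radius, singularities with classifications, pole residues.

Radius of convergence at 0: -1 + (1/11)*sqrt(165).
At 1 - (1/11)*sqrt(165): a pole of order 2; residue (187/10800)*sqrt(165).
At 1 + (1/11)*sqrt(165): a pole of order 2; residue -(187/10800)*sqrt(165).

Denominator factor (τ**2 - 2*τ - 4/11)^2: discriminant 60/11, real irrational roots 1 + (1/11)*sqrt(165) and 1 - (1/11)*sqrt(165); poles of order 2, moduli 1 + (1/11)*sqrt(165) and -1 + (1/11)*sqrt(165).
The radius of convergence is the smallest modulus among the singular points: -1 + (1/11)*sqrt(165).
The factor τ**2 - 2*τ - 4/11 splits as (τ - a)(τ - a') with a = 1 - (1/11)*sqrt(165), a' = 1 + (1/11)*sqrt(165). At the order-2 pole a set g(τ) = (τ - a)^2*f(τ) = [17/12] / (τ - a')^2.
Order-2 pole: residue = g'(a); g'(1 - (1/11)*sqrt(165)) = (187/10800)*sqrt(165), so the residue is (187/10800)*sqrt(165).
The factor τ**2 - 2*τ - 4/11 splits as (τ - a)(τ - a') with a = 1 + (1/11)*sqrt(165), a' = 1 - (1/11)*sqrt(165). At the order-2 pole a set g(τ) = (τ - a)^2*f(τ) = [17/12] / (τ - a')^2.
Order-2 pole: residue = g'(a); g'(1 + (1/11)*sqrt(165)) = -(187/10800)*sqrt(165), so the residue is -(187/10800)*sqrt(165).
List the singular points by increasing real part (a conjugate pair: the negative imaginary part first).


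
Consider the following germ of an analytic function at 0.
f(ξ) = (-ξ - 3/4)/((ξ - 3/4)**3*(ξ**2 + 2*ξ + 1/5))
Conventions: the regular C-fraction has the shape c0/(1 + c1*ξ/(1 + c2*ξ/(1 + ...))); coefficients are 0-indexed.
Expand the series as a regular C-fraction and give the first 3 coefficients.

The regular C-fraction coefficients are [80/9, 14/3, 323/42].

Taylor coefficients (expand at 0): a_0 = 80/9, a_1 = -1120/27, a_2 = 13840/27.
c0 = a_0 = 80/9. Peel one level at a time: if S = 1 + c*ξ/S' with S'(0) = 1, then c is the ξ-coefficient of S and S' = c*ξ/(S - 1).
S_1 = c0/f = 1 + (14/3)*ξ + (-323/9)*ξ^2 + ...; c1 = 14/3.
S_2 = c1*ξ/(S_1 - 1) = 1 + (323/42)*ξ + ...; c2 = 323/42.


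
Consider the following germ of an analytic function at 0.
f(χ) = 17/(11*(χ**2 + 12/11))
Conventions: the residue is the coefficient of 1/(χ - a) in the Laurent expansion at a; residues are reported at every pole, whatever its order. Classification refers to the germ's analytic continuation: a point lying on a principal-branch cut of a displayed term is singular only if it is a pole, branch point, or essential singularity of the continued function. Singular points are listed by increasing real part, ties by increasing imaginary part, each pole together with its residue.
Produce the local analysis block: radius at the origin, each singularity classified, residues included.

Denominator factor (χ**2 + 12/11): discriminant -48/11, complex-conjugate roots ((2/11)*sqrt(33))*i and -((2/11)*sqrt(33))*i; poles of order 1, moduli (2/11)*sqrt(33) and (2/11)*sqrt(33).
The radius of convergence is the smallest modulus among the singular points: (2/11)*sqrt(33).
The factor χ**2 + 12/11 splits as (χ - a)(χ - a') with a = -((2/11)*sqrt(33))*i, a' = ((2/11)*sqrt(33))*i. At the order-1 pole a set g(χ) = (χ - a)*f(χ) = [17/11] / (χ - a').
Simple pole: residue = g(a) at a = -((2/11)*sqrt(33))*i, which is ((17/132)*sqrt(33))*i.
The factor χ**2 + 12/11 splits as (χ - a)(χ - a') with a = ((2/11)*sqrt(33))*i, a' = -((2/11)*sqrt(33))*i. At the order-1 pole a set g(χ) = (χ - a)*f(χ) = [17/11] / (χ - a').
Simple pole: residue = g(a) at a = ((2/11)*sqrt(33))*i, which is -((17/132)*sqrt(33))*i.
List the singular points by increasing real part (a conjugate pair: the negative imaginary part first).

Radius of convergence at 0: (2/11)*sqrt(33).
At -((2/11)*sqrt(33))*i: a pole of order 1; residue ((17/132)*sqrt(33))*i.
At ((2/11)*sqrt(33))*i: a pole of order 1; residue -((17/132)*sqrt(33))*i.


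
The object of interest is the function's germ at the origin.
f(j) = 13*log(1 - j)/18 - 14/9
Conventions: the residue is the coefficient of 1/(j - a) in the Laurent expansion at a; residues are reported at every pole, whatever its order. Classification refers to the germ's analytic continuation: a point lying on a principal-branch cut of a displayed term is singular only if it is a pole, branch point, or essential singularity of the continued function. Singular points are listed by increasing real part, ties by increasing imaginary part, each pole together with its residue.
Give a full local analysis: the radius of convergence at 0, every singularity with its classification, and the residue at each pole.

Radius of convergence at 0: 1.
At 1: a logarithmic branch point.

Branch term (13/18)*log(1 - j/(1)): its argument vanishes at j = 1, a logarithmic branch point, modulus 1.
The radius of convergence is the smallest modulus among the singular points: 1.


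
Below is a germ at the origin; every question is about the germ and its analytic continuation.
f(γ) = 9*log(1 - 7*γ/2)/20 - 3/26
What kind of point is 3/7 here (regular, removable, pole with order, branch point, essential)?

The point is a regular point.

There is no denominator, hence no pole anywhere.
Branch term log(1 - γ/(2/7)): argument at 3/7 is -1/2, nonzero, so 3/7 is not its branch point (a point on a principal cut is still regular for the continued germ).
So the germ continues analytically to 3/7.


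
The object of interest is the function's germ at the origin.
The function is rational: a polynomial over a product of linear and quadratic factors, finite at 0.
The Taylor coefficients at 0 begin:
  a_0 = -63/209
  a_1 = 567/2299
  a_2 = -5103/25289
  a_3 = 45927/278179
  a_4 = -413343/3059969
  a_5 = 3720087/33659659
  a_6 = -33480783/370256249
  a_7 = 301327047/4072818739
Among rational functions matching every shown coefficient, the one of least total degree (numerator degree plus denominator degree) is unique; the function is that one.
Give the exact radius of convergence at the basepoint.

No rational of total degree below 1 reproduces all 8 coefficients; solving the [0/1] Pade equations on them gives f(γ) = -7/(19*(γ + 11/9)), whose expansion matches every shown term.
Denominator factor (γ + 11/9): pole of order 1 at -11/9, modulus 11/9.
The radius of convergence is the smallest modulus among the singular points: 11/9.

The radius of convergence is 11/9.


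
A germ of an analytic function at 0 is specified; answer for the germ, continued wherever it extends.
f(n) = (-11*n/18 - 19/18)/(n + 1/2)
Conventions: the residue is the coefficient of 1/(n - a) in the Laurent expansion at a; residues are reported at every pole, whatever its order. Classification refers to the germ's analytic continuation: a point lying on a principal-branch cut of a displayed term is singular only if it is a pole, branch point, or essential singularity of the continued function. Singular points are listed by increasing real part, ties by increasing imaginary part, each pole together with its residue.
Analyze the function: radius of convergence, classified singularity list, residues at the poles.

Denominator factor (n + 1/2): pole of order 1 at -1/2, modulus 1/2.
The radius of convergence is the smallest modulus among the singular points: 1/2.
At the order-1 pole -1/2 set g(n) = (n - (-1/2))*f(n) = -11*n/18 - 19/18.
Simple pole: residue = g(a) at a = -1/2, which is -3/4.

Radius of convergence at 0: 1/2.
At -1/2: a pole of order 1; residue -3/4.


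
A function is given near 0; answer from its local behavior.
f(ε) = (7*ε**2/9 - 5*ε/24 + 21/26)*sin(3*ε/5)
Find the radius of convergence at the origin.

The radius of convergence is infinite.

The factor sin(3*ε/5) is entire and contributes no finite singular point.
The polynomial part has no poles.
No finite singular points: the Taylor series at 0 converges everywhere.


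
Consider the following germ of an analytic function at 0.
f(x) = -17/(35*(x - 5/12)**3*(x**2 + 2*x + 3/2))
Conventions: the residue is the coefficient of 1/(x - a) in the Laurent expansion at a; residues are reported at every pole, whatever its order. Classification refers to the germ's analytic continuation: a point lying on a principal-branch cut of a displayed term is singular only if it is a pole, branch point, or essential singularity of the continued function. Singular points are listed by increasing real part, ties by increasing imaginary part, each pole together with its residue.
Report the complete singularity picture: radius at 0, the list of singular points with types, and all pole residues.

Denominator factor (x**2 + 2*x + 3/2): discriminant -2, complex-conjugate roots (-1) + ((1/2)*sqrt(2))*i and (-1) - ((1/2)*sqrt(2))*i; poles of order 1, moduli (1/2)*sqrt(6) and (1/2)*sqrt(6).
Denominator factor (x - 5/12)^3: pole of order 3 at 5/12, modulus 5/12.
The radius of convergence is the smallest modulus among the singular points: 5/12.
The factor x**2 + 2*x + 3/2 splits as (x - a)(x - a') with a = (-1) - ((1/2)*sqrt(2))*i, a' = (-1) + ((1/2)*sqrt(2))*i. At the order-1 pole a set g(x) = (x - a)*f(x) = [-17/(35*(x - 5/12)**3)] / (x - a').
Simple pole: residue = g(a) at a = (-1) - ((1/2)*sqrt(2))*i, which is (28024704/329321167) + ((18227808/1646605835)*sqrt(2))*i.
The factor x**2 + 2*x + 3/2 splits as (x - a)(x - a') with a = (-1) + ((1/2)*sqrt(2))*i, a' = (-1) - ((1/2)*sqrt(2))*i. At the order-1 pole a set g(x) = (x - a)*f(x) = [-17/(35*(x - 5/12)**3)] / (x - a').
Simple pole: residue = g(a) at a = (-1) + ((1/2)*sqrt(2))*i, which is (28024704/329321167) - ((18227808/1646605835)*sqrt(2))*i.
At the order-3 pole 5/12 set g(x) = (x - (5/12))^3*f(x) = -17/(35*(x**2 + 2*x + 3/2)).
Order-3 pole: residue = g''(a)/2; g''(5/12) = -112098816/329321167, so the residue is -56049408/329321167.
List the singular points by increasing real part (a conjugate pair: the negative imaginary part first).

Radius of convergence at 0: 5/12.
At (-1) - ((1/2)*sqrt(2))*i: a pole of order 1; residue (28024704/329321167) + ((18227808/1646605835)*sqrt(2))*i.
At (-1) + ((1/2)*sqrt(2))*i: a pole of order 1; residue (28024704/329321167) - ((18227808/1646605835)*sqrt(2))*i.
At 5/12: a pole of order 3; residue -56049408/329321167.


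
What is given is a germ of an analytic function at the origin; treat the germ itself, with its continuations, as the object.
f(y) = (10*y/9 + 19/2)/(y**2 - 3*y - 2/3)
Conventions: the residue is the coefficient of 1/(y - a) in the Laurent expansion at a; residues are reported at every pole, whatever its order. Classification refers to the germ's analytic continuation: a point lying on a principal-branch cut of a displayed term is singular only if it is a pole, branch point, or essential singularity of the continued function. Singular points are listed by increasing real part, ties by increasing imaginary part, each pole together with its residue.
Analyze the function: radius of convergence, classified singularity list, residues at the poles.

Denominator factor (y**2 - 3*y - 2/3): discriminant 35/3, real irrational roots 3/2 + (1/6)*sqrt(105) and 3/2 - (1/6)*sqrt(105); poles of order 1, moduli 3/2 + (1/6)*sqrt(105) and -3/2 + (1/6)*sqrt(105).
The radius of convergence is the smallest modulus among the singular points: -3/2 + (1/6)*sqrt(105).
The factor y**2 - 3*y - 2/3 splits as (y - a)(y - a') with a = 3/2 - (1/6)*sqrt(105), a' = 3/2 + (1/6)*sqrt(105). At the order-1 pole a set g(y) = (y - a)*f(y) = [10*y/9 + 19/2] / (y - a').
Simple pole: residue = g(a) at a = 3/2 - (1/6)*sqrt(105), which is 5/9 - (67/210)*sqrt(105).
The factor y**2 - 3*y - 2/3 splits as (y - a)(y - a') with a = 3/2 + (1/6)*sqrt(105), a' = 3/2 - (1/6)*sqrt(105). At the order-1 pole a set g(y) = (y - a)*f(y) = [10*y/9 + 19/2] / (y - a').
Simple pole: residue = g(a) at a = 3/2 + (1/6)*sqrt(105), which is 5/9 + (67/210)*sqrt(105).
List the singular points by increasing real part (a conjugate pair: the negative imaginary part first).

Radius of convergence at 0: -3/2 + (1/6)*sqrt(105).
At 3/2 - (1/6)*sqrt(105): a pole of order 1; residue 5/9 - (67/210)*sqrt(105).
At 3/2 + (1/6)*sqrt(105): a pole of order 1; residue 5/9 + (67/210)*sqrt(105).


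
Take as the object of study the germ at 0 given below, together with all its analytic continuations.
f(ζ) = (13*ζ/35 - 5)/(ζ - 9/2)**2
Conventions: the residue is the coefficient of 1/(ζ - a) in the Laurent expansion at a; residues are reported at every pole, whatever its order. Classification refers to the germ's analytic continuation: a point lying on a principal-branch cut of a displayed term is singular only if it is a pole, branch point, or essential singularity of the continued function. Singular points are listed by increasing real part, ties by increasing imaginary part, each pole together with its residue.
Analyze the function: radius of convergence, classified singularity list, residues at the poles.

Denominator factor (ζ - 9/2)^2: pole of order 2 at 9/2, modulus 9/2.
The radius of convergence is the smallest modulus among the singular points: 9/2.
At the order-2 pole 9/2 set g(ζ) = (ζ - (9/2))^2*f(ζ) = 13*ζ/35 - 5.
Order-2 pole: residue = g'(a); g'(9/2) = 13/35, so the residue is 13/35.

Radius of convergence at 0: 9/2.
At 9/2: a pole of order 2; residue 13/35.


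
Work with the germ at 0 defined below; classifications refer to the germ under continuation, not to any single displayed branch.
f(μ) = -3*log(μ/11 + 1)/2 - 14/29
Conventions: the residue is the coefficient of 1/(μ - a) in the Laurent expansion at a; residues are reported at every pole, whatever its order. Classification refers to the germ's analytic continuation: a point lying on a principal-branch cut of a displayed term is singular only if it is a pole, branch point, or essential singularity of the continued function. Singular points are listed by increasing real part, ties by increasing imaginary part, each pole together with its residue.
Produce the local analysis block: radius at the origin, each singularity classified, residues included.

Radius of convergence at 0: 11.
At -11: a logarithmic branch point.

Branch term (-3/2)*log(1 - μ/(-11)): its argument vanishes at μ = -11, a logarithmic branch point, modulus 11.
The radius of convergence is the smallest modulus among the singular points: 11.


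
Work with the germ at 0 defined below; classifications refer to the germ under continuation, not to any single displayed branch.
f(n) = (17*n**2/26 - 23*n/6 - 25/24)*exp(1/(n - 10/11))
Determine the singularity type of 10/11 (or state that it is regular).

The point is an essential singularity.

The exponent 1/(n - (10/11)) has a pole at 10/11, so exp(1/(n - (10/11))) takes every nonzero value near it: an essential singularity (not a pole of any order).


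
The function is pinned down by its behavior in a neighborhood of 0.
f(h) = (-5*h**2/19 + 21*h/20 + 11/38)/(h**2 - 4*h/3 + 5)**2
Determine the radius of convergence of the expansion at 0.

The radius of convergence is sqrt(5).

Denominator factor (h**2 - 4*h/3 + 5)^2: discriminant -164/9, complex-conjugate roots (2/3) + ((1/3)*sqrt(41))*i and (2/3) - ((1/3)*sqrt(41))*i; poles of order 2, moduli sqrt(5) and sqrt(5).
The radius of convergence is the smallest modulus among the singular points: sqrt(5).


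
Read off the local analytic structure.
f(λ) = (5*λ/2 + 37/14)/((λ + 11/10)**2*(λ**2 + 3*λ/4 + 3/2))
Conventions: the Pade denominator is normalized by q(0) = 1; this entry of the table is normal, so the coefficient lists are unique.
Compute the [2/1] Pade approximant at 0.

The Pade approximant has numerator coefficients [3700/2541, -408564220/233921919, 6090321680/7719423327]; denominator coefficients [1, 159039/920590].

Taylor coefficients needed (expand at 0): a_0 = 3700/2541, a_1 = -55850/27951, a_2 = 1046125/922383, a_3 = -441775/2254714.
Write the denominator as Q(λ) = 1 + q1*λ. Requiring Q*f - P = O(λ^4) with deg P <= 2 kills the coefficients of λ^3..λ^3 in Q*f:
  λ^3: a_3 + q1*a_2 = 0, i.e. -441775/2254714 + (1046125/922383)*q1 = 0.
Solving this linear system: q1 = 159039/920590.
The numerator is Q*f truncated at degree 2: P0 = a_0 = 3700/2541; P1 = a_1 + q1*a_0 = -408564220/233921919; P2 = a_2 + q1*a_1 = 6090321680/7719423327.


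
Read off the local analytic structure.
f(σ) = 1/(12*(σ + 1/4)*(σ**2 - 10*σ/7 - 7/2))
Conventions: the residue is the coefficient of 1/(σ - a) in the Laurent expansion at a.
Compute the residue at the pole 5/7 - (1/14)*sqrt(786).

The factor σ**2 - 10*σ/7 - 7/2 splits as (σ - a)(σ - a') with a = 5/7 - (1/14)*sqrt(786), a' = 5/7 + (1/14)*sqrt(786). At the order-1 pole a set g(σ) = (σ - a)*f(σ) = [1/(12*(σ + 1/4))] / (σ - a').
Simple pole: residue = g(a) at a = 5/7 - (1/14)*sqrt(786), which is 14/1035 + (7/30130)*sqrt(786).

The residue is 14/1035 + (7/30130)*sqrt(786).


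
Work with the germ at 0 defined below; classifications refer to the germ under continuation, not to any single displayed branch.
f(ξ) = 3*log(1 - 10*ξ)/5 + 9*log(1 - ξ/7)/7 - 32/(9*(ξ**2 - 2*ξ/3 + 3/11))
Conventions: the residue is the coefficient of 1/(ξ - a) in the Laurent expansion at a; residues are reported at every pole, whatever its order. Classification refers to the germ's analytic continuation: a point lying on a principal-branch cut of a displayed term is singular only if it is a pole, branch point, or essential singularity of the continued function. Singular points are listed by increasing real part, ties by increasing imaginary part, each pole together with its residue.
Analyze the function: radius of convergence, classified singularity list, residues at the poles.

Denominator factor (ξ**2 - 2*ξ/3 + 3/11): discriminant -64/99, complex-conjugate roots (1/3) + ((4/33)*sqrt(11))*i and (1/3) - ((4/33)*sqrt(11))*i; poles of order 1, moduli (1/11)*sqrt(33) and (1/11)*sqrt(33).
Branch term (3/5)*log(1 - ξ/(1/10)): its argument vanishes at ξ = 1/10, a logarithmic branch point, modulus 1/10.
Branch term (9/7)*log(1 - ξ/(7)): its argument vanishes at ξ = 7, a logarithmic branch point, modulus 7.
The radius of convergence is the smallest modulus among the singular points: 1/10.
The branch terms are analytic at (1/3) - ((4/33)*sqrt(11))*i and contribute nothing to the residue; only the rational part matters.
The factor ξ**2 - 2*ξ/3 + 3/11 splits as (ξ - a)(ξ - a') with a = (1/3) - ((4/33)*sqrt(11))*i, a' = (1/3) + ((4/33)*sqrt(11))*i. At the order-1 pole a set g(ξ) = (ξ - a)*(rational part) = [-32/9] / (ξ - a').
Simple pole: residue = g(a) at a = (1/3) - ((4/33)*sqrt(11))*i, which is -((4/3)*sqrt(11))*i.
The branch terms are analytic at (1/3) + ((4/33)*sqrt(11))*i and contribute nothing to the residue; only the rational part matters.
The factor ξ**2 - 2*ξ/3 + 3/11 splits as (ξ - a)(ξ - a') with a = (1/3) + ((4/33)*sqrt(11))*i, a' = (1/3) - ((4/33)*sqrt(11))*i. At the order-1 pole a set g(ξ) = (ξ - a)*(rational part) = [-32/9] / (ξ - a').
Simple pole: residue = g(a) at a = (1/3) + ((4/33)*sqrt(11))*i, which is ((4/3)*sqrt(11))*i.
List the singular points by increasing real part (a conjugate pair: the negative imaginary part first).

Radius of convergence at 0: 1/10.
At 1/10: a logarithmic branch point.
At (1/3) - ((4/33)*sqrt(11))*i: a pole of order 1; residue -((4/3)*sqrt(11))*i.
At (1/3) + ((4/33)*sqrt(11))*i: a pole of order 1; residue ((4/3)*sqrt(11))*i.
At 7: a logarithmic branch point.


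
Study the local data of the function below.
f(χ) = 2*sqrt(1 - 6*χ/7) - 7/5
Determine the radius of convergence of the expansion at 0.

The radius of convergence is 7/6.

Branch term (2)*sqrt(1 - χ/(7/6)): its argument vanishes at χ = 7/6, a square-root branch point, modulus 7/6.
The radius of convergence is the smallest modulus among the singular points: 7/6.


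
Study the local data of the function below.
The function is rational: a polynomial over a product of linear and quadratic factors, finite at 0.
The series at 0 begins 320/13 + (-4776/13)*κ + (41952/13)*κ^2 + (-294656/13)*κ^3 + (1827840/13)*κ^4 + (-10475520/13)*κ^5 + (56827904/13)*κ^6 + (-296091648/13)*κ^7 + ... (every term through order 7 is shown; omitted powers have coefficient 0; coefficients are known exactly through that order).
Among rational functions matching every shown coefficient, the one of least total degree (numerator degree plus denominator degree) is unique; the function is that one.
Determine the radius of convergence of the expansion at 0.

The radius of convergence is 1/4.

No rational of total degree below 4 reproduces all 8 coefficients; solving the [1/3] Pade equations on them gives f(κ) = (5/13 - 9*κ/8)/(κ + 1/4)**3, whose expansion matches every shown term.
Denominator factor (κ + 1/4)^3: pole of order 3 at -1/4, modulus 1/4.
The radius of convergence is the smallest modulus among the singular points: 1/4.


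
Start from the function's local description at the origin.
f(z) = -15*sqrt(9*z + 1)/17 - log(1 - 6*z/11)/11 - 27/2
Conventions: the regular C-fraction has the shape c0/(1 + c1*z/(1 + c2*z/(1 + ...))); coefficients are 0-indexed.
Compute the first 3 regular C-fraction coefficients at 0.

Taylor coefficients (expand at 0): a_0 = -489/34, a_1 = -16131/4114, a_2 = 1619613/181016.
c0 = a_0 = -489/34. Peel one level at a time: if S = 1 + c*z/S' with S'(0) = 1, then c is the z-coefficient of S and S' = c*z/(S - 1).
S_1 = c0/f = 1 + (-5377/19723)*z + (1083637219/1555986916)*z^2 + ...; c1 = -5377/19723.
S_2 = c1*z/(S_1 - 1) = 1 + (1083637219/424202284)*z + ...; c2 = 1083637219/424202284.

The regular C-fraction coefficients are [-489/34, -5377/19723, 1083637219/424202284].


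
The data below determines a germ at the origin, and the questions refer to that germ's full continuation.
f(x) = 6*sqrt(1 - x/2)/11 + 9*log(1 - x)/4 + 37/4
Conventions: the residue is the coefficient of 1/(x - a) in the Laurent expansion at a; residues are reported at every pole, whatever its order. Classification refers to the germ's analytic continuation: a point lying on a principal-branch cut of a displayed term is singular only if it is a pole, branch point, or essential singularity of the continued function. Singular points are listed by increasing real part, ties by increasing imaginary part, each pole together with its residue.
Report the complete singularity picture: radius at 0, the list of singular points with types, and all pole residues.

Branch term (6/11)*sqrt(1 - x/(2)): its argument vanishes at x = 2, a square-root branch point, modulus 2.
Branch term (9/4)*log(1 - x/(1)): its argument vanishes at x = 1, a logarithmic branch point, modulus 1.
The radius of convergence is the smallest modulus among the singular points: 1.
List the singular points by increasing real part (a conjugate pair: the negative imaginary part first).

Radius of convergence at 0: 1.
At 1: a logarithmic branch point.
At 2: an algebraic (square-root) branch point.


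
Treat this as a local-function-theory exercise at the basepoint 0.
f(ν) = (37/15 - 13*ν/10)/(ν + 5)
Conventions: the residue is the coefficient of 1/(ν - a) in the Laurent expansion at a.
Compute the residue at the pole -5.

At the order-1 pole -5 set g(ν) = (ν - (-5))*f(ν) = 37/15 - 13*ν/10.
Simple pole: residue = g(a) at a = -5, which is 269/30.

The residue is 269/30.


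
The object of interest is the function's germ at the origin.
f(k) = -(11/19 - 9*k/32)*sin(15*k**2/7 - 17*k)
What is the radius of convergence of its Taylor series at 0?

The radius of convergence is infinite.

The factor -sin(15*k**2/7 - 17*k) is entire and contributes no finite singular point.
The polynomial part has no poles.
No finite singular points: the Taylor series at 0 converges everywhere.


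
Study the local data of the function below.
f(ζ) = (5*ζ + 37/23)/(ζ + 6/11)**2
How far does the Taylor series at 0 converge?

Denominator factor (ζ + 6/11)^2: pole of order 2 at -6/11, modulus 6/11.
The radius of convergence is the smallest modulus among the singular points: 6/11.

The radius of convergence is 6/11.


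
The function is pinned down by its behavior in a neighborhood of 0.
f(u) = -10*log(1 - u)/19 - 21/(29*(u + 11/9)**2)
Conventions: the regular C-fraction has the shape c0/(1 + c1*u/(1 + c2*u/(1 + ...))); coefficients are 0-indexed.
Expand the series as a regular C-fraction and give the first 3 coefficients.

Taylor coefficients (expand at 0): a_0 = -1701/3509, a_1 = 967732/733381, a_2 = -5730572/8067191.
c0 = a_0 = -1701/3509. Peel one level at a time: if S = 1 + c*u/S' with S'(0) = 1, then c is the u-coefficient of S and S' = c*u/(S - 1).
S_1 = c0/f = 1 + (967732/355509)*u + (751298867356/126386649081)*u^2 + ...; c1 = 967732/355509.
S_2 = c1*u/(S_1 - 1) = 1 + (-187824716839/86009358897)*u + ...; c2 = -187824716839/86009358897.

The regular C-fraction coefficients are [-1701/3509, 967732/355509, -187824716839/86009358897].


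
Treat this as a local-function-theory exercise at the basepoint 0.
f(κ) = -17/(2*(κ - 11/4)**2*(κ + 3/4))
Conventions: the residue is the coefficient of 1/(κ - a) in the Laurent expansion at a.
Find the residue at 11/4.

The residue is 34/49.

At the order-2 pole 11/4 set g(κ) = (κ - (11/4))^2*f(κ) = -17/(2*(κ + 3/4)).
Order-2 pole: residue = g'(a); g'(11/4) = 34/49, so the residue is 34/49.


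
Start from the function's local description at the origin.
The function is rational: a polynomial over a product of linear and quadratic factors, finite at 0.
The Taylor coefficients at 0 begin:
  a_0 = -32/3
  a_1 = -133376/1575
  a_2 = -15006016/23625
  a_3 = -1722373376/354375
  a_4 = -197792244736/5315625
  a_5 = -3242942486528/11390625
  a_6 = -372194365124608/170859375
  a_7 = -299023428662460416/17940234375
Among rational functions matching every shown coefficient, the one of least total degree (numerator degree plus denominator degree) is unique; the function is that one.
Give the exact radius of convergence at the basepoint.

The radius of convergence is 3/2 - (1/4)*sqrt(30).

No rational of total degree below 6 reproduces all 8 coefficients; solving the [2/4] Pade equations on them gives f(ρ) = (-5*ρ**2/7 - 18*ρ/35 - 5/2)/((ρ**2 - 3*ρ + 3/8)*(ρ**2 + ρ/6 + 5/8)), whose expansion matches every shown term.
Denominator factor (ρ**2 - 3*ρ + 3/8): discriminant 15/2, real irrational roots 3/2 + (1/4)*sqrt(30) and 3/2 - (1/4)*sqrt(30); poles of order 1, moduli 3/2 + (1/4)*sqrt(30) and 3/2 - (1/4)*sqrt(30).
Denominator factor (ρ**2 + ρ/6 + 5/8): discriminant -89/36, complex-conjugate roots (-1/12) + ((1/12)*sqrt(89))*i and (-1/12) - ((1/12)*sqrt(89))*i; poles of order 1, moduli (1/4)*sqrt(10) and (1/4)*sqrt(10).
The radius of convergence is the smallest modulus among the singular points: 3/2 - (1/4)*sqrt(30).


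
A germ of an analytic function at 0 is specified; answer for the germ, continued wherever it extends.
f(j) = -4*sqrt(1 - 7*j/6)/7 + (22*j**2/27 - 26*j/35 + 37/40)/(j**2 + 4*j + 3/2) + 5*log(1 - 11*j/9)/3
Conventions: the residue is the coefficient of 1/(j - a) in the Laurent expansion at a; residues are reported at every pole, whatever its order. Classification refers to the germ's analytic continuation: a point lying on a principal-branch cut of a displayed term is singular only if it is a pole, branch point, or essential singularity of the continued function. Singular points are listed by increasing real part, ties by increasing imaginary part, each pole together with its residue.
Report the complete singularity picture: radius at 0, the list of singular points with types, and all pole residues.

Denominator factor (j**2 + 4*j + 3/2): discriminant 10, real irrational roots -2 + (1/2)*sqrt(10) and -2 - (1/2)*sqrt(10); poles of order 1, moduli 2 - (1/2)*sqrt(10) and 2 + (1/2)*sqrt(10).
Branch term (5/3)*log(1 - j/(9/11)): its argument vanishes at j = 9/11, a logarithmic branch point, modulus 9/11.
Branch term (-4/7)*sqrt(1 - j/(6/7)): its argument vanishes at j = 6/7, a square-root branch point, modulus 6/7.
The radius of convergence is the smallest modulus among the singular points: 2 - (1/2)*sqrt(10).
The branch terms are analytic at -2 - (1/2)*sqrt(10) and contribute nothing to the residue; only the rational part matters.
The factor j**2 + 4*j + 3/2 splits as (j - a)(j - a') with a = -2 - (1/2)*sqrt(10), a' = -2 + (1/2)*sqrt(10). At the order-1 pole a set g(j) = (j - a)*(rational part) = [22*j**2/27 - 26*j/35 + 37/40] / (j - a').
Simple pole: residue = g(a) at a = -2 - (1/2)*sqrt(10), which is -1891/945 - (11653/15120)*sqrt(10).
The branch terms are analytic at -2 + (1/2)*sqrt(10) and contribute nothing to the residue; only the rational part matters.
The factor j**2 + 4*j + 3/2 splits as (j - a)(j - a') with a = -2 + (1/2)*sqrt(10), a' = -2 - (1/2)*sqrt(10). At the order-1 pole a set g(j) = (j - a)*(rational part) = [22*j**2/27 - 26*j/35 + 37/40] / (j - a').
Simple pole: residue = g(a) at a = -2 + (1/2)*sqrt(10), which is -1891/945 + (11653/15120)*sqrt(10).
List the singular points by increasing real part (a conjugate pair: the negative imaginary part first).

Radius of convergence at 0: 2 - (1/2)*sqrt(10).
At -2 - (1/2)*sqrt(10): a pole of order 1; residue -1891/945 - (11653/15120)*sqrt(10).
At -2 + (1/2)*sqrt(10): a pole of order 1; residue -1891/945 + (11653/15120)*sqrt(10).
At 9/11: a logarithmic branch point.
At 6/7: an algebraic (square-root) branch point.
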